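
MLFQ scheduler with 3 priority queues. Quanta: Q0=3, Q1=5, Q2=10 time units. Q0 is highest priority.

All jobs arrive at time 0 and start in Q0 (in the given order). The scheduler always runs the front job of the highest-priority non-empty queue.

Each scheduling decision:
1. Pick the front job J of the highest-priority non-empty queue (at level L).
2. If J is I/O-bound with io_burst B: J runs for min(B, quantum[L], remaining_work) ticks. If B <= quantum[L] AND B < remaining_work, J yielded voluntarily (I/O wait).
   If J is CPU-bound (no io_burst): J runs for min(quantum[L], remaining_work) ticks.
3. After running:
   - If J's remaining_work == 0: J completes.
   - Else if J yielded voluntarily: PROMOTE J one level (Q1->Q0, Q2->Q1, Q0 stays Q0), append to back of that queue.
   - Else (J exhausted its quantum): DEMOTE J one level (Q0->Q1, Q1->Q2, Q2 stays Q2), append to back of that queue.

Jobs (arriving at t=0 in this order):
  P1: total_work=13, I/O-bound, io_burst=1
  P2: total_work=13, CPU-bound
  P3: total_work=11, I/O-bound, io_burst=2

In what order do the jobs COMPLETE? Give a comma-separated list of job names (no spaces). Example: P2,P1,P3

Answer: P3,P1,P2

Derivation:
t=0-1: P1@Q0 runs 1, rem=12, I/O yield, promote→Q0. Q0=[P2,P3,P1] Q1=[] Q2=[]
t=1-4: P2@Q0 runs 3, rem=10, quantum used, demote→Q1. Q0=[P3,P1] Q1=[P2] Q2=[]
t=4-6: P3@Q0 runs 2, rem=9, I/O yield, promote→Q0. Q0=[P1,P3] Q1=[P2] Q2=[]
t=6-7: P1@Q0 runs 1, rem=11, I/O yield, promote→Q0. Q0=[P3,P1] Q1=[P2] Q2=[]
t=7-9: P3@Q0 runs 2, rem=7, I/O yield, promote→Q0. Q0=[P1,P3] Q1=[P2] Q2=[]
t=9-10: P1@Q0 runs 1, rem=10, I/O yield, promote→Q0. Q0=[P3,P1] Q1=[P2] Q2=[]
t=10-12: P3@Q0 runs 2, rem=5, I/O yield, promote→Q0. Q0=[P1,P3] Q1=[P2] Q2=[]
t=12-13: P1@Q0 runs 1, rem=9, I/O yield, promote→Q0. Q0=[P3,P1] Q1=[P2] Q2=[]
t=13-15: P3@Q0 runs 2, rem=3, I/O yield, promote→Q0. Q0=[P1,P3] Q1=[P2] Q2=[]
t=15-16: P1@Q0 runs 1, rem=8, I/O yield, promote→Q0. Q0=[P3,P1] Q1=[P2] Q2=[]
t=16-18: P3@Q0 runs 2, rem=1, I/O yield, promote→Q0. Q0=[P1,P3] Q1=[P2] Q2=[]
t=18-19: P1@Q0 runs 1, rem=7, I/O yield, promote→Q0. Q0=[P3,P1] Q1=[P2] Q2=[]
t=19-20: P3@Q0 runs 1, rem=0, completes. Q0=[P1] Q1=[P2] Q2=[]
t=20-21: P1@Q0 runs 1, rem=6, I/O yield, promote→Q0. Q0=[P1] Q1=[P2] Q2=[]
t=21-22: P1@Q0 runs 1, rem=5, I/O yield, promote→Q0. Q0=[P1] Q1=[P2] Q2=[]
t=22-23: P1@Q0 runs 1, rem=4, I/O yield, promote→Q0. Q0=[P1] Q1=[P2] Q2=[]
t=23-24: P1@Q0 runs 1, rem=3, I/O yield, promote→Q0. Q0=[P1] Q1=[P2] Q2=[]
t=24-25: P1@Q0 runs 1, rem=2, I/O yield, promote→Q0. Q0=[P1] Q1=[P2] Q2=[]
t=25-26: P1@Q0 runs 1, rem=1, I/O yield, promote→Q0. Q0=[P1] Q1=[P2] Q2=[]
t=26-27: P1@Q0 runs 1, rem=0, completes. Q0=[] Q1=[P2] Q2=[]
t=27-32: P2@Q1 runs 5, rem=5, quantum used, demote→Q2. Q0=[] Q1=[] Q2=[P2]
t=32-37: P2@Q2 runs 5, rem=0, completes. Q0=[] Q1=[] Q2=[]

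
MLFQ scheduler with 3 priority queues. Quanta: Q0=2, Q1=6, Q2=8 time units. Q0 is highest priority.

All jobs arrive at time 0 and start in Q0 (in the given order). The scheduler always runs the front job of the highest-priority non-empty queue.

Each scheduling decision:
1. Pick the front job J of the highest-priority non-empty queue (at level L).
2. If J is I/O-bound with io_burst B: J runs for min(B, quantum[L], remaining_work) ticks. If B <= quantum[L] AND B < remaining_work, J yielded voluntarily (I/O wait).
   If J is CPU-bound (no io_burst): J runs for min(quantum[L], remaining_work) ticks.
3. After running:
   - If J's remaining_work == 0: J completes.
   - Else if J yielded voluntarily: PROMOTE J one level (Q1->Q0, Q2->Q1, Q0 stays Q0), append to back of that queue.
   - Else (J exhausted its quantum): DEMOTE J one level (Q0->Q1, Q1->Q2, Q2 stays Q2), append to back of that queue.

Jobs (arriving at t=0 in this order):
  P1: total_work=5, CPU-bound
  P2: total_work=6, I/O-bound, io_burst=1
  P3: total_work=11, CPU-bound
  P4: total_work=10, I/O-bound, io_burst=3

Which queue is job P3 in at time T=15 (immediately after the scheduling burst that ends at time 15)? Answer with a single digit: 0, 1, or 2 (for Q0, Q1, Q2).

t=0-2: P1@Q0 runs 2, rem=3, quantum used, demote→Q1. Q0=[P2,P3,P4] Q1=[P1] Q2=[]
t=2-3: P2@Q0 runs 1, rem=5, I/O yield, promote→Q0. Q0=[P3,P4,P2] Q1=[P1] Q2=[]
t=3-5: P3@Q0 runs 2, rem=9, quantum used, demote→Q1. Q0=[P4,P2] Q1=[P1,P3] Q2=[]
t=5-7: P4@Q0 runs 2, rem=8, quantum used, demote→Q1. Q0=[P2] Q1=[P1,P3,P4] Q2=[]
t=7-8: P2@Q0 runs 1, rem=4, I/O yield, promote→Q0. Q0=[P2] Q1=[P1,P3,P4] Q2=[]
t=8-9: P2@Q0 runs 1, rem=3, I/O yield, promote→Q0. Q0=[P2] Q1=[P1,P3,P4] Q2=[]
t=9-10: P2@Q0 runs 1, rem=2, I/O yield, promote→Q0. Q0=[P2] Q1=[P1,P3,P4] Q2=[]
t=10-11: P2@Q0 runs 1, rem=1, I/O yield, promote→Q0. Q0=[P2] Q1=[P1,P3,P4] Q2=[]
t=11-12: P2@Q0 runs 1, rem=0, completes. Q0=[] Q1=[P1,P3,P4] Q2=[]
t=12-15: P1@Q1 runs 3, rem=0, completes. Q0=[] Q1=[P3,P4] Q2=[]
t=15-21: P3@Q1 runs 6, rem=3, quantum used, demote→Q2. Q0=[] Q1=[P4] Q2=[P3]
t=21-24: P4@Q1 runs 3, rem=5, I/O yield, promote→Q0. Q0=[P4] Q1=[] Q2=[P3]
t=24-26: P4@Q0 runs 2, rem=3, quantum used, demote→Q1. Q0=[] Q1=[P4] Q2=[P3]
t=26-29: P4@Q1 runs 3, rem=0, completes. Q0=[] Q1=[] Q2=[P3]
t=29-32: P3@Q2 runs 3, rem=0, completes. Q0=[] Q1=[] Q2=[]

Answer: 1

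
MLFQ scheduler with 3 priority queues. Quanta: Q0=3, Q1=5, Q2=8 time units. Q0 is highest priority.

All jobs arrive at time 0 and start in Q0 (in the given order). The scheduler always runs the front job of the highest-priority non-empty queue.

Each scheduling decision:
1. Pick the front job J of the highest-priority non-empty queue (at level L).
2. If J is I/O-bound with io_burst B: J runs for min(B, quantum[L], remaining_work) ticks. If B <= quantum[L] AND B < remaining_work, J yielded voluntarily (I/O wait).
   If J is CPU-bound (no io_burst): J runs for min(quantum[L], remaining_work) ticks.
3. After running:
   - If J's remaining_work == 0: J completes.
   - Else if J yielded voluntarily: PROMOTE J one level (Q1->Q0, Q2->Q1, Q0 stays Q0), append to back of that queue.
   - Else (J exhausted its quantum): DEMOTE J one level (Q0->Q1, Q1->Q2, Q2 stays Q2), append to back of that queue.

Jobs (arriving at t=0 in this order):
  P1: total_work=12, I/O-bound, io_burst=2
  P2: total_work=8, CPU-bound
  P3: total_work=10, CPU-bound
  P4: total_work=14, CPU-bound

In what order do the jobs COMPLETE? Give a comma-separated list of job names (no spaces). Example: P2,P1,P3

t=0-2: P1@Q0 runs 2, rem=10, I/O yield, promote→Q0. Q0=[P2,P3,P4,P1] Q1=[] Q2=[]
t=2-5: P2@Q0 runs 3, rem=5, quantum used, demote→Q1. Q0=[P3,P4,P1] Q1=[P2] Q2=[]
t=5-8: P3@Q0 runs 3, rem=7, quantum used, demote→Q1. Q0=[P4,P1] Q1=[P2,P3] Q2=[]
t=8-11: P4@Q0 runs 3, rem=11, quantum used, demote→Q1. Q0=[P1] Q1=[P2,P3,P4] Q2=[]
t=11-13: P1@Q0 runs 2, rem=8, I/O yield, promote→Q0. Q0=[P1] Q1=[P2,P3,P4] Q2=[]
t=13-15: P1@Q0 runs 2, rem=6, I/O yield, promote→Q0. Q0=[P1] Q1=[P2,P3,P4] Q2=[]
t=15-17: P1@Q0 runs 2, rem=4, I/O yield, promote→Q0. Q0=[P1] Q1=[P2,P3,P4] Q2=[]
t=17-19: P1@Q0 runs 2, rem=2, I/O yield, promote→Q0. Q0=[P1] Q1=[P2,P3,P4] Q2=[]
t=19-21: P1@Q0 runs 2, rem=0, completes. Q0=[] Q1=[P2,P3,P4] Q2=[]
t=21-26: P2@Q1 runs 5, rem=0, completes. Q0=[] Q1=[P3,P4] Q2=[]
t=26-31: P3@Q1 runs 5, rem=2, quantum used, demote→Q2. Q0=[] Q1=[P4] Q2=[P3]
t=31-36: P4@Q1 runs 5, rem=6, quantum used, demote→Q2. Q0=[] Q1=[] Q2=[P3,P4]
t=36-38: P3@Q2 runs 2, rem=0, completes. Q0=[] Q1=[] Q2=[P4]
t=38-44: P4@Q2 runs 6, rem=0, completes. Q0=[] Q1=[] Q2=[]

Answer: P1,P2,P3,P4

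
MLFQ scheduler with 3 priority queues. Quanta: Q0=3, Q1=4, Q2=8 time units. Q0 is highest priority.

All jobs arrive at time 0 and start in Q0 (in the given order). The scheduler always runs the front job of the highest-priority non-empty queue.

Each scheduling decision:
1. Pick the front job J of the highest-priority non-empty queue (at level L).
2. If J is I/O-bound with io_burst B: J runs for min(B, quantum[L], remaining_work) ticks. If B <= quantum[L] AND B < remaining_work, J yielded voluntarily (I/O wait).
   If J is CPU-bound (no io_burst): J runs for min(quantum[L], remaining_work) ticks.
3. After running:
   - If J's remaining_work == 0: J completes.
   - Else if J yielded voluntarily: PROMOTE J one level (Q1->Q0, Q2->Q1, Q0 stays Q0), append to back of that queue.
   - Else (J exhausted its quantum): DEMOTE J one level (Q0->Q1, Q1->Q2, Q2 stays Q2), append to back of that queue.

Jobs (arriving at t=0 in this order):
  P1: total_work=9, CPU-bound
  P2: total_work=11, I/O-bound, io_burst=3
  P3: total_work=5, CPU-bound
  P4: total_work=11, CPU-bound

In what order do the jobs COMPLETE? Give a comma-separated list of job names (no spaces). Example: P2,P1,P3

t=0-3: P1@Q0 runs 3, rem=6, quantum used, demote→Q1. Q0=[P2,P3,P4] Q1=[P1] Q2=[]
t=3-6: P2@Q0 runs 3, rem=8, I/O yield, promote→Q0. Q0=[P3,P4,P2] Q1=[P1] Q2=[]
t=6-9: P3@Q0 runs 3, rem=2, quantum used, demote→Q1. Q0=[P4,P2] Q1=[P1,P3] Q2=[]
t=9-12: P4@Q0 runs 3, rem=8, quantum used, demote→Q1. Q0=[P2] Q1=[P1,P3,P4] Q2=[]
t=12-15: P2@Q0 runs 3, rem=5, I/O yield, promote→Q0. Q0=[P2] Q1=[P1,P3,P4] Q2=[]
t=15-18: P2@Q0 runs 3, rem=2, I/O yield, promote→Q0. Q0=[P2] Q1=[P1,P3,P4] Q2=[]
t=18-20: P2@Q0 runs 2, rem=0, completes. Q0=[] Q1=[P1,P3,P4] Q2=[]
t=20-24: P1@Q1 runs 4, rem=2, quantum used, demote→Q2. Q0=[] Q1=[P3,P4] Q2=[P1]
t=24-26: P3@Q1 runs 2, rem=0, completes. Q0=[] Q1=[P4] Q2=[P1]
t=26-30: P4@Q1 runs 4, rem=4, quantum used, demote→Q2. Q0=[] Q1=[] Q2=[P1,P4]
t=30-32: P1@Q2 runs 2, rem=0, completes. Q0=[] Q1=[] Q2=[P4]
t=32-36: P4@Q2 runs 4, rem=0, completes. Q0=[] Q1=[] Q2=[]

Answer: P2,P3,P1,P4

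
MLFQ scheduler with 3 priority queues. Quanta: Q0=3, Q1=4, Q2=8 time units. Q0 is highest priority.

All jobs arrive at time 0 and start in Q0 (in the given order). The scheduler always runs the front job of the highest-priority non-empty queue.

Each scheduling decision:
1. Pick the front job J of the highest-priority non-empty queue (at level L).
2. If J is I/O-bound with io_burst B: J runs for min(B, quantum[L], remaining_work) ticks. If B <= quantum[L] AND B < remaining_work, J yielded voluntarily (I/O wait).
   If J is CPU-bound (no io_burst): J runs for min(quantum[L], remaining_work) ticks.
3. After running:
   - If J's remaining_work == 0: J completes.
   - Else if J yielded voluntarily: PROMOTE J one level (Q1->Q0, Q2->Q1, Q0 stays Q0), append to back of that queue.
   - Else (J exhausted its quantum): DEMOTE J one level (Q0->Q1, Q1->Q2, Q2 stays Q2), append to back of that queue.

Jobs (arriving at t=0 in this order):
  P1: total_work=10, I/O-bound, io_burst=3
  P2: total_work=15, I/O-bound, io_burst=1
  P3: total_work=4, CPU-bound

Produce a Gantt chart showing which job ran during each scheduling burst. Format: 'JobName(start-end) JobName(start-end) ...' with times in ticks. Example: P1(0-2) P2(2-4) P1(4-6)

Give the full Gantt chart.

t=0-3: P1@Q0 runs 3, rem=7, I/O yield, promote→Q0. Q0=[P2,P3,P1] Q1=[] Q2=[]
t=3-4: P2@Q0 runs 1, rem=14, I/O yield, promote→Q0. Q0=[P3,P1,P2] Q1=[] Q2=[]
t=4-7: P3@Q0 runs 3, rem=1, quantum used, demote→Q1. Q0=[P1,P2] Q1=[P3] Q2=[]
t=7-10: P1@Q0 runs 3, rem=4, I/O yield, promote→Q0. Q0=[P2,P1] Q1=[P3] Q2=[]
t=10-11: P2@Q0 runs 1, rem=13, I/O yield, promote→Q0. Q0=[P1,P2] Q1=[P3] Q2=[]
t=11-14: P1@Q0 runs 3, rem=1, I/O yield, promote→Q0. Q0=[P2,P1] Q1=[P3] Q2=[]
t=14-15: P2@Q0 runs 1, rem=12, I/O yield, promote→Q0. Q0=[P1,P2] Q1=[P3] Q2=[]
t=15-16: P1@Q0 runs 1, rem=0, completes. Q0=[P2] Q1=[P3] Q2=[]
t=16-17: P2@Q0 runs 1, rem=11, I/O yield, promote→Q0. Q0=[P2] Q1=[P3] Q2=[]
t=17-18: P2@Q0 runs 1, rem=10, I/O yield, promote→Q0. Q0=[P2] Q1=[P3] Q2=[]
t=18-19: P2@Q0 runs 1, rem=9, I/O yield, promote→Q0. Q0=[P2] Q1=[P3] Q2=[]
t=19-20: P2@Q0 runs 1, rem=8, I/O yield, promote→Q0. Q0=[P2] Q1=[P3] Q2=[]
t=20-21: P2@Q0 runs 1, rem=7, I/O yield, promote→Q0. Q0=[P2] Q1=[P3] Q2=[]
t=21-22: P2@Q0 runs 1, rem=6, I/O yield, promote→Q0. Q0=[P2] Q1=[P3] Q2=[]
t=22-23: P2@Q0 runs 1, rem=5, I/O yield, promote→Q0. Q0=[P2] Q1=[P3] Q2=[]
t=23-24: P2@Q0 runs 1, rem=4, I/O yield, promote→Q0. Q0=[P2] Q1=[P3] Q2=[]
t=24-25: P2@Q0 runs 1, rem=3, I/O yield, promote→Q0. Q0=[P2] Q1=[P3] Q2=[]
t=25-26: P2@Q0 runs 1, rem=2, I/O yield, promote→Q0. Q0=[P2] Q1=[P3] Q2=[]
t=26-27: P2@Q0 runs 1, rem=1, I/O yield, promote→Q0. Q0=[P2] Q1=[P3] Q2=[]
t=27-28: P2@Q0 runs 1, rem=0, completes. Q0=[] Q1=[P3] Q2=[]
t=28-29: P3@Q1 runs 1, rem=0, completes. Q0=[] Q1=[] Q2=[]

Answer: P1(0-3) P2(3-4) P3(4-7) P1(7-10) P2(10-11) P1(11-14) P2(14-15) P1(15-16) P2(16-17) P2(17-18) P2(18-19) P2(19-20) P2(20-21) P2(21-22) P2(22-23) P2(23-24) P2(24-25) P2(25-26) P2(26-27) P2(27-28) P3(28-29)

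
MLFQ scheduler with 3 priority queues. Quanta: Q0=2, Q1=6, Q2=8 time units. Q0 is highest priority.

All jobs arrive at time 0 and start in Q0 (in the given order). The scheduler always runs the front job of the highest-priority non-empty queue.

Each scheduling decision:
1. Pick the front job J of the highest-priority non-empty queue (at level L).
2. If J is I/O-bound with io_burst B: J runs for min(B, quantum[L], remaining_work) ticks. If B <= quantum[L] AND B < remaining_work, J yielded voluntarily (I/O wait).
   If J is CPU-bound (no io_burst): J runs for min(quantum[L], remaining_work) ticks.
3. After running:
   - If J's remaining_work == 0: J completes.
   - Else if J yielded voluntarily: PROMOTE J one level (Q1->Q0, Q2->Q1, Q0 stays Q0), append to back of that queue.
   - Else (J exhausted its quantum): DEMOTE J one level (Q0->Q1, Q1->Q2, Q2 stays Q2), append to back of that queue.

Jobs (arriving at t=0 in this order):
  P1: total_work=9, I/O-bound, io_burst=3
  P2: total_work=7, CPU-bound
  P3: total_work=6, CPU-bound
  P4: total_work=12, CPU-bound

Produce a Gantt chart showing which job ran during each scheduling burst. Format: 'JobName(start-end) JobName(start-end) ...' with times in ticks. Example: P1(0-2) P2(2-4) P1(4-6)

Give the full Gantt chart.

Answer: P1(0-2) P2(2-4) P3(4-6) P4(6-8) P1(8-11) P1(11-13) P2(13-18) P3(18-22) P4(22-28) P1(28-30) P4(30-34)

Derivation:
t=0-2: P1@Q0 runs 2, rem=7, quantum used, demote→Q1. Q0=[P2,P3,P4] Q1=[P1] Q2=[]
t=2-4: P2@Q0 runs 2, rem=5, quantum used, demote→Q1. Q0=[P3,P4] Q1=[P1,P2] Q2=[]
t=4-6: P3@Q0 runs 2, rem=4, quantum used, demote→Q1. Q0=[P4] Q1=[P1,P2,P3] Q2=[]
t=6-8: P4@Q0 runs 2, rem=10, quantum used, demote→Q1. Q0=[] Q1=[P1,P2,P3,P4] Q2=[]
t=8-11: P1@Q1 runs 3, rem=4, I/O yield, promote→Q0. Q0=[P1] Q1=[P2,P3,P4] Q2=[]
t=11-13: P1@Q0 runs 2, rem=2, quantum used, demote→Q1. Q0=[] Q1=[P2,P3,P4,P1] Q2=[]
t=13-18: P2@Q1 runs 5, rem=0, completes. Q0=[] Q1=[P3,P4,P1] Q2=[]
t=18-22: P3@Q1 runs 4, rem=0, completes. Q0=[] Q1=[P4,P1] Q2=[]
t=22-28: P4@Q1 runs 6, rem=4, quantum used, demote→Q2. Q0=[] Q1=[P1] Q2=[P4]
t=28-30: P1@Q1 runs 2, rem=0, completes. Q0=[] Q1=[] Q2=[P4]
t=30-34: P4@Q2 runs 4, rem=0, completes. Q0=[] Q1=[] Q2=[]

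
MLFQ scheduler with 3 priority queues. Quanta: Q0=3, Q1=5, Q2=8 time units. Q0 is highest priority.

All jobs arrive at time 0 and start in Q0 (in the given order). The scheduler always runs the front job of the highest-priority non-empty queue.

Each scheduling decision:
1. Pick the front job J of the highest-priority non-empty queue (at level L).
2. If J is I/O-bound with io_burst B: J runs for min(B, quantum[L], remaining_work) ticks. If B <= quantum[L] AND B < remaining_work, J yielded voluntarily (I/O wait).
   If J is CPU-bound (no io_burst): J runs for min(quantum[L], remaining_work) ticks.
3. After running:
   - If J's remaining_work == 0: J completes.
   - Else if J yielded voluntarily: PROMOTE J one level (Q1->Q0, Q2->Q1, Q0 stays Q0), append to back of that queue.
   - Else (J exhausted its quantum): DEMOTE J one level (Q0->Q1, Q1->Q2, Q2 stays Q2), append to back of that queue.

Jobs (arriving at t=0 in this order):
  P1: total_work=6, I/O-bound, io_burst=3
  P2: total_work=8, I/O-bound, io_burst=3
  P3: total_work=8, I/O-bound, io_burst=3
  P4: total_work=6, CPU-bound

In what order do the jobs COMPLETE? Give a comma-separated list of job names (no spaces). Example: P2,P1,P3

t=0-3: P1@Q0 runs 3, rem=3, I/O yield, promote→Q0. Q0=[P2,P3,P4,P1] Q1=[] Q2=[]
t=3-6: P2@Q0 runs 3, rem=5, I/O yield, promote→Q0. Q0=[P3,P4,P1,P2] Q1=[] Q2=[]
t=6-9: P3@Q0 runs 3, rem=5, I/O yield, promote→Q0. Q0=[P4,P1,P2,P3] Q1=[] Q2=[]
t=9-12: P4@Q0 runs 3, rem=3, quantum used, demote→Q1. Q0=[P1,P2,P3] Q1=[P4] Q2=[]
t=12-15: P1@Q0 runs 3, rem=0, completes. Q0=[P2,P3] Q1=[P4] Q2=[]
t=15-18: P2@Q0 runs 3, rem=2, I/O yield, promote→Q0. Q0=[P3,P2] Q1=[P4] Q2=[]
t=18-21: P3@Q0 runs 3, rem=2, I/O yield, promote→Q0. Q0=[P2,P3] Q1=[P4] Q2=[]
t=21-23: P2@Q0 runs 2, rem=0, completes. Q0=[P3] Q1=[P4] Q2=[]
t=23-25: P3@Q0 runs 2, rem=0, completes. Q0=[] Q1=[P4] Q2=[]
t=25-28: P4@Q1 runs 3, rem=0, completes. Q0=[] Q1=[] Q2=[]

Answer: P1,P2,P3,P4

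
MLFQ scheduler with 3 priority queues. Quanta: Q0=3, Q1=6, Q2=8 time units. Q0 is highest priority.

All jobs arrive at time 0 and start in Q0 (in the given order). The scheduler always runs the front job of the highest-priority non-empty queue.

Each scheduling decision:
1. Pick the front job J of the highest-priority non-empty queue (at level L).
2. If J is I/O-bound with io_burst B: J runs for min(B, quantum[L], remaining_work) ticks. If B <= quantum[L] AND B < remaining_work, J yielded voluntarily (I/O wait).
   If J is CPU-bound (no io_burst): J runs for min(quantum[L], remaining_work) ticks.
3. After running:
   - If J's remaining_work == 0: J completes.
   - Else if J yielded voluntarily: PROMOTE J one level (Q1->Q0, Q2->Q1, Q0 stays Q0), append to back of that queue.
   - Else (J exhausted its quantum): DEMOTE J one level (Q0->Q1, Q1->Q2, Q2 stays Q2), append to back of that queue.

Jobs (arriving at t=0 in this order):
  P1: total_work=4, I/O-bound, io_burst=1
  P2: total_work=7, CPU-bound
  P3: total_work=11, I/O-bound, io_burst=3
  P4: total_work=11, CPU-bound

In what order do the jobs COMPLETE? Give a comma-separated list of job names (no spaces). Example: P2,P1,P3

t=0-1: P1@Q0 runs 1, rem=3, I/O yield, promote→Q0. Q0=[P2,P3,P4,P1] Q1=[] Q2=[]
t=1-4: P2@Q0 runs 3, rem=4, quantum used, demote→Q1. Q0=[P3,P4,P1] Q1=[P2] Q2=[]
t=4-7: P3@Q0 runs 3, rem=8, I/O yield, promote→Q0. Q0=[P4,P1,P3] Q1=[P2] Q2=[]
t=7-10: P4@Q0 runs 3, rem=8, quantum used, demote→Q1. Q0=[P1,P3] Q1=[P2,P4] Q2=[]
t=10-11: P1@Q0 runs 1, rem=2, I/O yield, promote→Q0. Q0=[P3,P1] Q1=[P2,P4] Q2=[]
t=11-14: P3@Q0 runs 3, rem=5, I/O yield, promote→Q0. Q0=[P1,P3] Q1=[P2,P4] Q2=[]
t=14-15: P1@Q0 runs 1, rem=1, I/O yield, promote→Q0. Q0=[P3,P1] Q1=[P2,P4] Q2=[]
t=15-18: P3@Q0 runs 3, rem=2, I/O yield, promote→Q0. Q0=[P1,P3] Q1=[P2,P4] Q2=[]
t=18-19: P1@Q0 runs 1, rem=0, completes. Q0=[P3] Q1=[P2,P4] Q2=[]
t=19-21: P3@Q0 runs 2, rem=0, completes. Q0=[] Q1=[P2,P4] Q2=[]
t=21-25: P2@Q1 runs 4, rem=0, completes. Q0=[] Q1=[P4] Q2=[]
t=25-31: P4@Q1 runs 6, rem=2, quantum used, demote→Q2. Q0=[] Q1=[] Q2=[P4]
t=31-33: P4@Q2 runs 2, rem=0, completes. Q0=[] Q1=[] Q2=[]

Answer: P1,P3,P2,P4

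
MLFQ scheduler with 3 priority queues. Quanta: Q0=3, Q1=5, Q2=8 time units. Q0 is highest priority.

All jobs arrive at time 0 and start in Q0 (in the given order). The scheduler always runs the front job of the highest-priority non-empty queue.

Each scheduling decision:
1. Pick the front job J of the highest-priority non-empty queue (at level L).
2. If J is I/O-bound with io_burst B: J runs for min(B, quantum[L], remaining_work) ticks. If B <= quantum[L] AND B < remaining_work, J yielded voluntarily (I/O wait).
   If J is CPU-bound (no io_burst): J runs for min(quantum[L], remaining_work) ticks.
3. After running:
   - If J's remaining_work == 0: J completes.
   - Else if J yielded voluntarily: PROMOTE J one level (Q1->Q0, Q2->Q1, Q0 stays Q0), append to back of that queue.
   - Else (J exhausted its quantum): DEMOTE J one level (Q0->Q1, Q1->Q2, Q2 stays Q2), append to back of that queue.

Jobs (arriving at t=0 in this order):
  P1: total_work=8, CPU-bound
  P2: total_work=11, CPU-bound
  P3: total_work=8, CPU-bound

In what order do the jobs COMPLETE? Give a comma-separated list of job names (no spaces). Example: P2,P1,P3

t=0-3: P1@Q0 runs 3, rem=5, quantum used, demote→Q1. Q0=[P2,P3] Q1=[P1] Q2=[]
t=3-6: P2@Q0 runs 3, rem=8, quantum used, demote→Q1. Q0=[P3] Q1=[P1,P2] Q2=[]
t=6-9: P3@Q0 runs 3, rem=5, quantum used, demote→Q1. Q0=[] Q1=[P1,P2,P3] Q2=[]
t=9-14: P1@Q1 runs 5, rem=0, completes. Q0=[] Q1=[P2,P3] Q2=[]
t=14-19: P2@Q1 runs 5, rem=3, quantum used, demote→Q2. Q0=[] Q1=[P3] Q2=[P2]
t=19-24: P3@Q1 runs 5, rem=0, completes. Q0=[] Q1=[] Q2=[P2]
t=24-27: P2@Q2 runs 3, rem=0, completes. Q0=[] Q1=[] Q2=[]

Answer: P1,P3,P2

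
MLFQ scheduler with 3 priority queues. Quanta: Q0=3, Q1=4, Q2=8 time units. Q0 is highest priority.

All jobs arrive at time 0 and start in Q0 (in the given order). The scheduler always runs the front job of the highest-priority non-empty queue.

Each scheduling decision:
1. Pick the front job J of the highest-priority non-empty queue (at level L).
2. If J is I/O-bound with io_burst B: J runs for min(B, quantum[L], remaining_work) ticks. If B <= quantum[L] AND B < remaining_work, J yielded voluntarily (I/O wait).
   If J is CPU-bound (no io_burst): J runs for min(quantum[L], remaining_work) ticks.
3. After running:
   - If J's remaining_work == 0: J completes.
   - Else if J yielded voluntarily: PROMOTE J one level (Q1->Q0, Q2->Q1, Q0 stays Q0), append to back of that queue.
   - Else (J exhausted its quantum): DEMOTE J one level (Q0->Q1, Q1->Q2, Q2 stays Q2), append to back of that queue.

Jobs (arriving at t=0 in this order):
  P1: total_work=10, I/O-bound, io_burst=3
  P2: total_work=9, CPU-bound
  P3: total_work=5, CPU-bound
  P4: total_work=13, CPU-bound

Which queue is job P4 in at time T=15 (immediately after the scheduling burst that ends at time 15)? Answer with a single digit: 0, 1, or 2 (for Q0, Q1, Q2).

Answer: 1

Derivation:
t=0-3: P1@Q0 runs 3, rem=7, I/O yield, promote→Q0. Q0=[P2,P3,P4,P1] Q1=[] Q2=[]
t=3-6: P2@Q0 runs 3, rem=6, quantum used, demote→Q1. Q0=[P3,P4,P1] Q1=[P2] Q2=[]
t=6-9: P3@Q0 runs 3, rem=2, quantum used, demote→Q1. Q0=[P4,P1] Q1=[P2,P3] Q2=[]
t=9-12: P4@Q0 runs 3, rem=10, quantum used, demote→Q1. Q0=[P1] Q1=[P2,P3,P4] Q2=[]
t=12-15: P1@Q0 runs 3, rem=4, I/O yield, promote→Q0. Q0=[P1] Q1=[P2,P3,P4] Q2=[]
t=15-18: P1@Q0 runs 3, rem=1, I/O yield, promote→Q0. Q0=[P1] Q1=[P2,P3,P4] Q2=[]
t=18-19: P1@Q0 runs 1, rem=0, completes. Q0=[] Q1=[P2,P3,P4] Q2=[]
t=19-23: P2@Q1 runs 4, rem=2, quantum used, demote→Q2. Q0=[] Q1=[P3,P4] Q2=[P2]
t=23-25: P3@Q1 runs 2, rem=0, completes. Q0=[] Q1=[P4] Q2=[P2]
t=25-29: P4@Q1 runs 4, rem=6, quantum used, demote→Q2. Q0=[] Q1=[] Q2=[P2,P4]
t=29-31: P2@Q2 runs 2, rem=0, completes. Q0=[] Q1=[] Q2=[P4]
t=31-37: P4@Q2 runs 6, rem=0, completes. Q0=[] Q1=[] Q2=[]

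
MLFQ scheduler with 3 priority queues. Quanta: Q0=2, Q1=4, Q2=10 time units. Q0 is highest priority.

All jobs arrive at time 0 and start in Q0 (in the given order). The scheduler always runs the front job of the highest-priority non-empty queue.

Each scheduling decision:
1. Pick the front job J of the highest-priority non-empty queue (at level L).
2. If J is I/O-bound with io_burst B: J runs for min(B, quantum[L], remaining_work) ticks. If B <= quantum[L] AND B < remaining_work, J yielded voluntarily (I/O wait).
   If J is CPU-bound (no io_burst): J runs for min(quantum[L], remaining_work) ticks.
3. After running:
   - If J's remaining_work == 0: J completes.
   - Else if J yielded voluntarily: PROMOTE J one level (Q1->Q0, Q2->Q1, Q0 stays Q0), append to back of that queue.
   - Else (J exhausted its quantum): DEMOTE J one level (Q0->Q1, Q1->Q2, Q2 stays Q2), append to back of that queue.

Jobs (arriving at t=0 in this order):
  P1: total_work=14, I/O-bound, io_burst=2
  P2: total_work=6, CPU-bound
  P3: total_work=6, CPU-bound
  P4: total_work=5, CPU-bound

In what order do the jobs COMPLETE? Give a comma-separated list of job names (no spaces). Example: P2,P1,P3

t=0-2: P1@Q0 runs 2, rem=12, I/O yield, promote→Q0. Q0=[P2,P3,P4,P1] Q1=[] Q2=[]
t=2-4: P2@Q0 runs 2, rem=4, quantum used, demote→Q1. Q0=[P3,P4,P1] Q1=[P2] Q2=[]
t=4-6: P3@Q0 runs 2, rem=4, quantum used, demote→Q1. Q0=[P4,P1] Q1=[P2,P3] Q2=[]
t=6-8: P4@Q0 runs 2, rem=3, quantum used, demote→Q1. Q0=[P1] Q1=[P2,P3,P4] Q2=[]
t=8-10: P1@Q0 runs 2, rem=10, I/O yield, promote→Q0. Q0=[P1] Q1=[P2,P3,P4] Q2=[]
t=10-12: P1@Q0 runs 2, rem=8, I/O yield, promote→Q0. Q0=[P1] Q1=[P2,P3,P4] Q2=[]
t=12-14: P1@Q0 runs 2, rem=6, I/O yield, promote→Q0. Q0=[P1] Q1=[P2,P3,P4] Q2=[]
t=14-16: P1@Q0 runs 2, rem=4, I/O yield, promote→Q0. Q0=[P1] Q1=[P2,P3,P4] Q2=[]
t=16-18: P1@Q0 runs 2, rem=2, I/O yield, promote→Q0. Q0=[P1] Q1=[P2,P3,P4] Q2=[]
t=18-20: P1@Q0 runs 2, rem=0, completes. Q0=[] Q1=[P2,P3,P4] Q2=[]
t=20-24: P2@Q1 runs 4, rem=0, completes. Q0=[] Q1=[P3,P4] Q2=[]
t=24-28: P3@Q1 runs 4, rem=0, completes. Q0=[] Q1=[P4] Q2=[]
t=28-31: P4@Q1 runs 3, rem=0, completes. Q0=[] Q1=[] Q2=[]

Answer: P1,P2,P3,P4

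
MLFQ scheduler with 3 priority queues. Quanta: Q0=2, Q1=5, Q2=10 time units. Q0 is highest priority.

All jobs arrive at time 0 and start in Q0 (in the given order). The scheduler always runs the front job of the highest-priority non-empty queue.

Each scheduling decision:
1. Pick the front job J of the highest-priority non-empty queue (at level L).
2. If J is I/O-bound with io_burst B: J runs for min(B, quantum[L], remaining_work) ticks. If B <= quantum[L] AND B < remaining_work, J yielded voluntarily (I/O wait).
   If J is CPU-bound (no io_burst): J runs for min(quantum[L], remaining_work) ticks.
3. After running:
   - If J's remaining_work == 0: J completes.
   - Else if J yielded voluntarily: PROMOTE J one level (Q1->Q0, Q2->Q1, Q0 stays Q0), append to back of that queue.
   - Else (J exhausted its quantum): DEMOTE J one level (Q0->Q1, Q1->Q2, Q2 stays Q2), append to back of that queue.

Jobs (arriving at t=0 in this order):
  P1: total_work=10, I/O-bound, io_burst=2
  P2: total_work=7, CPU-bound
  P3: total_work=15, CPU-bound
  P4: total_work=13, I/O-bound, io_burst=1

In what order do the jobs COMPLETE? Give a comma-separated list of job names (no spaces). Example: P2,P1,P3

Answer: P1,P4,P2,P3

Derivation:
t=0-2: P1@Q0 runs 2, rem=8, I/O yield, promote→Q0. Q0=[P2,P3,P4,P1] Q1=[] Q2=[]
t=2-4: P2@Q0 runs 2, rem=5, quantum used, demote→Q1. Q0=[P3,P4,P1] Q1=[P2] Q2=[]
t=4-6: P3@Q0 runs 2, rem=13, quantum used, demote→Q1. Q0=[P4,P1] Q1=[P2,P3] Q2=[]
t=6-7: P4@Q0 runs 1, rem=12, I/O yield, promote→Q0. Q0=[P1,P4] Q1=[P2,P3] Q2=[]
t=7-9: P1@Q0 runs 2, rem=6, I/O yield, promote→Q0. Q0=[P4,P1] Q1=[P2,P3] Q2=[]
t=9-10: P4@Q0 runs 1, rem=11, I/O yield, promote→Q0. Q0=[P1,P4] Q1=[P2,P3] Q2=[]
t=10-12: P1@Q0 runs 2, rem=4, I/O yield, promote→Q0. Q0=[P4,P1] Q1=[P2,P3] Q2=[]
t=12-13: P4@Q0 runs 1, rem=10, I/O yield, promote→Q0. Q0=[P1,P4] Q1=[P2,P3] Q2=[]
t=13-15: P1@Q0 runs 2, rem=2, I/O yield, promote→Q0. Q0=[P4,P1] Q1=[P2,P3] Q2=[]
t=15-16: P4@Q0 runs 1, rem=9, I/O yield, promote→Q0. Q0=[P1,P4] Q1=[P2,P3] Q2=[]
t=16-18: P1@Q0 runs 2, rem=0, completes. Q0=[P4] Q1=[P2,P3] Q2=[]
t=18-19: P4@Q0 runs 1, rem=8, I/O yield, promote→Q0. Q0=[P4] Q1=[P2,P3] Q2=[]
t=19-20: P4@Q0 runs 1, rem=7, I/O yield, promote→Q0. Q0=[P4] Q1=[P2,P3] Q2=[]
t=20-21: P4@Q0 runs 1, rem=6, I/O yield, promote→Q0. Q0=[P4] Q1=[P2,P3] Q2=[]
t=21-22: P4@Q0 runs 1, rem=5, I/O yield, promote→Q0. Q0=[P4] Q1=[P2,P3] Q2=[]
t=22-23: P4@Q0 runs 1, rem=4, I/O yield, promote→Q0. Q0=[P4] Q1=[P2,P3] Q2=[]
t=23-24: P4@Q0 runs 1, rem=3, I/O yield, promote→Q0. Q0=[P4] Q1=[P2,P3] Q2=[]
t=24-25: P4@Q0 runs 1, rem=2, I/O yield, promote→Q0. Q0=[P4] Q1=[P2,P3] Q2=[]
t=25-26: P4@Q0 runs 1, rem=1, I/O yield, promote→Q0. Q0=[P4] Q1=[P2,P3] Q2=[]
t=26-27: P4@Q0 runs 1, rem=0, completes. Q0=[] Q1=[P2,P3] Q2=[]
t=27-32: P2@Q1 runs 5, rem=0, completes. Q0=[] Q1=[P3] Q2=[]
t=32-37: P3@Q1 runs 5, rem=8, quantum used, demote→Q2. Q0=[] Q1=[] Q2=[P3]
t=37-45: P3@Q2 runs 8, rem=0, completes. Q0=[] Q1=[] Q2=[]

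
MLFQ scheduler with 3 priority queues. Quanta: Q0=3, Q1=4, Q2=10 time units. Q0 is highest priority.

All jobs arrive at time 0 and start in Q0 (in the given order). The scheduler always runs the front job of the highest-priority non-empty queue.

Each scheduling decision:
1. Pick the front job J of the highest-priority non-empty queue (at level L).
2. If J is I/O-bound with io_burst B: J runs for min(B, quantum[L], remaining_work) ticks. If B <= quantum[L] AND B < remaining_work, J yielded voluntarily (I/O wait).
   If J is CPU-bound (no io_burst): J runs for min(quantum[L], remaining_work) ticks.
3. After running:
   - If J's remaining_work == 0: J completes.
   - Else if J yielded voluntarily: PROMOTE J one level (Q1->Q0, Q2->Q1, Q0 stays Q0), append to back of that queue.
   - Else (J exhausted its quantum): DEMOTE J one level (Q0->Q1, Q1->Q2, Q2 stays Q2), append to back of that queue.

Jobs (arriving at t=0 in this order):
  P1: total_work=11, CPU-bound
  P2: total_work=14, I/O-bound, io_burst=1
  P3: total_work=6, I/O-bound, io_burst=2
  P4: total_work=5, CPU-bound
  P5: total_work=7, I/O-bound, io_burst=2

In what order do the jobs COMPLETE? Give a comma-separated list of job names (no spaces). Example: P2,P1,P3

Answer: P3,P5,P2,P4,P1

Derivation:
t=0-3: P1@Q0 runs 3, rem=8, quantum used, demote→Q1. Q0=[P2,P3,P4,P5] Q1=[P1] Q2=[]
t=3-4: P2@Q0 runs 1, rem=13, I/O yield, promote→Q0. Q0=[P3,P4,P5,P2] Q1=[P1] Q2=[]
t=4-6: P3@Q0 runs 2, rem=4, I/O yield, promote→Q0. Q0=[P4,P5,P2,P3] Q1=[P1] Q2=[]
t=6-9: P4@Q0 runs 3, rem=2, quantum used, demote→Q1. Q0=[P5,P2,P3] Q1=[P1,P4] Q2=[]
t=9-11: P5@Q0 runs 2, rem=5, I/O yield, promote→Q0. Q0=[P2,P3,P5] Q1=[P1,P4] Q2=[]
t=11-12: P2@Q0 runs 1, rem=12, I/O yield, promote→Q0. Q0=[P3,P5,P2] Q1=[P1,P4] Q2=[]
t=12-14: P3@Q0 runs 2, rem=2, I/O yield, promote→Q0. Q0=[P5,P2,P3] Q1=[P1,P4] Q2=[]
t=14-16: P5@Q0 runs 2, rem=3, I/O yield, promote→Q0. Q0=[P2,P3,P5] Q1=[P1,P4] Q2=[]
t=16-17: P2@Q0 runs 1, rem=11, I/O yield, promote→Q0. Q0=[P3,P5,P2] Q1=[P1,P4] Q2=[]
t=17-19: P3@Q0 runs 2, rem=0, completes. Q0=[P5,P2] Q1=[P1,P4] Q2=[]
t=19-21: P5@Q0 runs 2, rem=1, I/O yield, promote→Q0. Q0=[P2,P5] Q1=[P1,P4] Q2=[]
t=21-22: P2@Q0 runs 1, rem=10, I/O yield, promote→Q0. Q0=[P5,P2] Q1=[P1,P4] Q2=[]
t=22-23: P5@Q0 runs 1, rem=0, completes. Q0=[P2] Q1=[P1,P4] Q2=[]
t=23-24: P2@Q0 runs 1, rem=9, I/O yield, promote→Q0. Q0=[P2] Q1=[P1,P4] Q2=[]
t=24-25: P2@Q0 runs 1, rem=8, I/O yield, promote→Q0. Q0=[P2] Q1=[P1,P4] Q2=[]
t=25-26: P2@Q0 runs 1, rem=7, I/O yield, promote→Q0. Q0=[P2] Q1=[P1,P4] Q2=[]
t=26-27: P2@Q0 runs 1, rem=6, I/O yield, promote→Q0. Q0=[P2] Q1=[P1,P4] Q2=[]
t=27-28: P2@Q0 runs 1, rem=5, I/O yield, promote→Q0. Q0=[P2] Q1=[P1,P4] Q2=[]
t=28-29: P2@Q0 runs 1, rem=4, I/O yield, promote→Q0. Q0=[P2] Q1=[P1,P4] Q2=[]
t=29-30: P2@Q0 runs 1, rem=3, I/O yield, promote→Q0. Q0=[P2] Q1=[P1,P4] Q2=[]
t=30-31: P2@Q0 runs 1, rem=2, I/O yield, promote→Q0. Q0=[P2] Q1=[P1,P4] Q2=[]
t=31-32: P2@Q0 runs 1, rem=1, I/O yield, promote→Q0. Q0=[P2] Q1=[P1,P4] Q2=[]
t=32-33: P2@Q0 runs 1, rem=0, completes. Q0=[] Q1=[P1,P4] Q2=[]
t=33-37: P1@Q1 runs 4, rem=4, quantum used, demote→Q2. Q0=[] Q1=[P4] Q2=[P1]
t=37-39: P4@Q1 runs 2, rem=0, completes. Q0=[] Q1=[] Q2=[P1]
t=39-43: P1@Q2 runs 4, rem=0, completes. Q0=[] Q1=[] Q2=[]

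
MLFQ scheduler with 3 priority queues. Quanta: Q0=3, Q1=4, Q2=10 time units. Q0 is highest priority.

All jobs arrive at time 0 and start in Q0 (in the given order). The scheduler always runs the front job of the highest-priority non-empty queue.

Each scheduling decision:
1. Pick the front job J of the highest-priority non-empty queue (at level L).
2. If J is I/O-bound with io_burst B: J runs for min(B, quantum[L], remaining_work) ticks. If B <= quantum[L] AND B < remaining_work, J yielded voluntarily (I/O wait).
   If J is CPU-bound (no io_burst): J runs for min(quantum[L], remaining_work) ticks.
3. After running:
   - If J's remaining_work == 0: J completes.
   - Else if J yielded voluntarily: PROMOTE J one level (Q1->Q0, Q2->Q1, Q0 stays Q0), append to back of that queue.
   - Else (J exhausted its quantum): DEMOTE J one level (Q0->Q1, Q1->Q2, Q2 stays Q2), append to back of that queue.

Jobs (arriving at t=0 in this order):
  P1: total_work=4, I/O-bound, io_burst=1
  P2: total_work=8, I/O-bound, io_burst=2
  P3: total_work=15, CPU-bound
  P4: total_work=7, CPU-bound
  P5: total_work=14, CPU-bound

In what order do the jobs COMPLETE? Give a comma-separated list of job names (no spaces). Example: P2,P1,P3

t=0-1: P1@Q0 runs 1, rem=3, I/O yield, promote→Q0. Q0=[P2,P3,P4,P5,P1] Q1=[] Q2=[]
t=1-3: P2@Q0 runs 2, rem=6, I/O yield, promote→Q0. Q0=[P3,P4,P5,P1,P2] Q1=[] Q2=[]
t=3-6: P3@Q0 runs 3, rem=12, quantum used, demote→Q1. Q0=[P4,P5,P1,P2] Q1=[P3] Q2=[]
t=6-9: P4@Q0 runs 3, rem=4, quantum used, demote→Q1. Q0=[P5,P1,P2] Q1=[P3,P4] Q2=[]
t=9-12: P5@Q0 runs 3, rem=11, quantum used, demote→Q1. Q0=[P1,P2] Q1=[P3,P4,P5] Q2=[]
t=12-13: P1@Q0 runs 1, rem=2, I/O yield, promote→Q0. Q0=[P2,P1] Q1=[P3,P4,P5] Q2=[]
t=13-15: P2@Q0 runs 2, rem=4, I/O yield, promote→Q0. Q0=[P1,P2] Q1=[P3,P4,P5] Q2=[]
t=15-16: P1@Q0 runs 1, rem=1, I/O yield, promote→Q0. Q0=[P2,P1] Q1=[P3,P4,P5] Q2=[]
t=16-18: P2@Q0 runs 2, rem=2, I/O yield, promote→Q0. Q0=[P1,P2] Q1=[P3,P4,P5] Q2=[]
t=18-19: P1@Q0 runs 1, rem=0, completes. Q0=[P2] Q1=[P3,P4,P5] Q2=[]
t=19-21: P2@Q0 runs 2, rem=0, completes. Q0=[] Q1=[P3,P4,P5] Q2=[]
t=21-25: P3@Q1 runs 4, rem=8, quantum used, demote→Q2. Q0=[] Q1=[P4,P5] Q2=[P3]
t=25-29: P4@Q1 runs 4, rem=0, completes. Q0=[] Q1=[P5] Q2=[P3]
t=29-33: P5@Q1 runs 4, rem=7, quantum used, demote→Q2. Q0=[] Q1=[] Q2=[P3,P5]
t=33-41: P3@Q2 runs 8, rem=0, completes. Q0=[] Q1=[] Q2=[P5]
t=41-48: P5@Q2 runs 7, rem=0, completes. Q0=[] Q1=[] Q2=[]

Answer: P1,P2,P4,P3,P5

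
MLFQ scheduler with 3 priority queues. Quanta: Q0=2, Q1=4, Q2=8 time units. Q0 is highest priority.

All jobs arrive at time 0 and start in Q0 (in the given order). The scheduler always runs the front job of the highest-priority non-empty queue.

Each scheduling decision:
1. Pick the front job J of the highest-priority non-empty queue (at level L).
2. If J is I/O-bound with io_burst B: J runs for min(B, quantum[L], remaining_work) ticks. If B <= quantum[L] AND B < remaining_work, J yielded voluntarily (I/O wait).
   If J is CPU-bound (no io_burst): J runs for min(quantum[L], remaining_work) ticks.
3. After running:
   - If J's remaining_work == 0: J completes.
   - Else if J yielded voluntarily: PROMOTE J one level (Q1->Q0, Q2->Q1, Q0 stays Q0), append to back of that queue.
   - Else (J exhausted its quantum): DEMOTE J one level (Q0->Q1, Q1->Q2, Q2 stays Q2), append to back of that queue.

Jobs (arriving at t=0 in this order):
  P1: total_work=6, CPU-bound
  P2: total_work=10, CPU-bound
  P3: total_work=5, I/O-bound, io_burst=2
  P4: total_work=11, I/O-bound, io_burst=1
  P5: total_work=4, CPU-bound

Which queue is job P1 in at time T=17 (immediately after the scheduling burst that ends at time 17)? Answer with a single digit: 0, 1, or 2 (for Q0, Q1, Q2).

t=0-2: P1@Q0 runs 2, rem=4, quantum used, demote→Q1. Q0=[P2,P3,P4,P5] Q1=[P1] Q2=[]
t=2-4: P2@Q0 runs 2, rem=8, quantum used, demote→Q1. Q0=[P3,P4,P5] Q1=[P1,P2] Q2=[]
t=4-6: P3@Q0 runs 2, rem=3, I/O yield, promote→Q0. Q0=[P4,P5,P3] Q1=[P1,P2] Q2=[]
t=6-7: P4@Q0 runs 1, rem=10, I/O yield, promote→Q0. Q0=[P5,P3,P4] Q1=[P1,P2] Q2=[]
t=7-9: P5@Q0 runs 2, rem=2, quantum used, demote→Q1. Q0=[P3,P4] Q1=[P1,P2,P5] Q2=[]
t=9-11: P3@Q0 runs 2, rem=1, I/O yield, promote→Q0. Q0=[P4,P3] Q1=[P1,P2,P5] Q2=[]
t=11-12: P4@Q0 runs 1, rem=9, I/O yield, promote→Q0. Q0=[P3,P4] Q1=[P1,P2,P5] Q2=[]
t=12-13: P3@Q0 runs 1, rem=0, completes. Q0=[P4] Q1=[P1,P2,P5] Q2=[]
t=13-14: P4@Q0 runs 1, rem=8, I/O yield, promote→Q0. Q0=[P4] Q1=[P1,P2,P5] Q2=[]
t=14-15: P4@Q0 runs 1, rem=7, I/O yield, promote→Q0. Q0=[P4] Q1=[P1,P2,P5] Q2=[]
t=15-16: P4@Q0 runs 1, rem=6, I/O yield, promote→Q0. Q0=[P4] Q1=[P1,P2,P5] Q2=[]
t=16-17: P4@Q0 runs 1, rem=5, I/O yield, promote→Q0. Q0=[P4] Q1=[P1,P2,P5] Q2=[]
t=17-18: P4@Q0 runs 1, rem=4, I/O yield, promote→Q0. Q0=[P4] Q1=[P1,P2,P5] Q2=[]
t=18-19: P4@Q0 runs 1, rem=3, I/O yield, promote→Q0. Q0=[P4] Q1=[P1,P2,P5] Q2=[]
t=19-20: P4@Q0 runs 1, rem=2, I/O yield, promote→Q0. Q0=[P4] Q1=[P1,P2,P5] Q2=[]
t=20-21: P4@Q0 runs 1, rem=1, I/O yield, promote→Q0. Q0=[P4] Q1=[P1,P2,P5] Q2=[]
t=21-22: P4@Q0 runs 1, rem=0, completes. Q0=[] Q1=[P1,P2,P5] Q2=[]
t=22-26: P1@Q1 runs 4, rem=0, completes. Q0=[] Q1=[P2,P5] Q2=[]
t=26-30: P2@Q1 runs 4, rem=4, quantum used, demote→Q2. Q0=[] Q1=[P5] Q2=[P2]
t=30-32: P5@Q1 runs 2, rem=0, completes. Q0=[] Q1=[] Q2=[P2]
t=32-36: P2@Q2 runs 4, rem=0, completes. Q0=[] Q1=[] Q2=[]

Answer: 1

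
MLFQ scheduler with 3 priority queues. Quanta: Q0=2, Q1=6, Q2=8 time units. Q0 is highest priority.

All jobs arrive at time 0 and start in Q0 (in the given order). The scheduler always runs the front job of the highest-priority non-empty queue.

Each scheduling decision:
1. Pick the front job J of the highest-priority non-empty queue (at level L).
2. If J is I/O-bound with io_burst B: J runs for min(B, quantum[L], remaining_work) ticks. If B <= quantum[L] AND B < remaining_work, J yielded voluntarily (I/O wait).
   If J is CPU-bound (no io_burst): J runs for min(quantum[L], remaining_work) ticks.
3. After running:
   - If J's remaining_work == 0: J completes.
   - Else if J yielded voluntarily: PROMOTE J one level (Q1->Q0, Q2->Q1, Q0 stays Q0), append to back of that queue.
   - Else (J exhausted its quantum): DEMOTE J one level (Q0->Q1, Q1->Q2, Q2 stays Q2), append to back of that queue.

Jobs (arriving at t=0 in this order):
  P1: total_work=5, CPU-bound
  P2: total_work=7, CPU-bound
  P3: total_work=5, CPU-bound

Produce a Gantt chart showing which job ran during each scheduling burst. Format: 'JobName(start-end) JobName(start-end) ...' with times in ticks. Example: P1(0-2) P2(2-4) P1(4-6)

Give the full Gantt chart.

t=0-2: P1@Q0 runs 2, rem=3, quantum used, demote→Q1. Q0=[P2,P3] Q1=[P1] Q2=[]
t=2-4: P2@Q0 runs 2, rem=5, quantum used, demote→Q1. Q0=[P3] Q1=[P1,P2] Q2=[]
t=4-6: P3@Q0 runs 2, rem=3, quantum used, demote→Q1. Q0=[] Q1=[P1,P2,P3] Q2=[]
t=6-9: P1@Q1 runs 3, rem=0, completes. Q0=[] Q1=[P2,P3] Q2=[]
t=9-14: P2@Q1 runs 5, rem=0, completes. Q0=[] Q1=[P3] Q2=[]
t=14-17: P3@Q1 runs 3, rem=0, completes. Q0=[] Q1=[] Q2=[]

Answer: P1(0-2) P2(2-4) P3(4-6) P1(6-9) P2(9-14) P3(14-17)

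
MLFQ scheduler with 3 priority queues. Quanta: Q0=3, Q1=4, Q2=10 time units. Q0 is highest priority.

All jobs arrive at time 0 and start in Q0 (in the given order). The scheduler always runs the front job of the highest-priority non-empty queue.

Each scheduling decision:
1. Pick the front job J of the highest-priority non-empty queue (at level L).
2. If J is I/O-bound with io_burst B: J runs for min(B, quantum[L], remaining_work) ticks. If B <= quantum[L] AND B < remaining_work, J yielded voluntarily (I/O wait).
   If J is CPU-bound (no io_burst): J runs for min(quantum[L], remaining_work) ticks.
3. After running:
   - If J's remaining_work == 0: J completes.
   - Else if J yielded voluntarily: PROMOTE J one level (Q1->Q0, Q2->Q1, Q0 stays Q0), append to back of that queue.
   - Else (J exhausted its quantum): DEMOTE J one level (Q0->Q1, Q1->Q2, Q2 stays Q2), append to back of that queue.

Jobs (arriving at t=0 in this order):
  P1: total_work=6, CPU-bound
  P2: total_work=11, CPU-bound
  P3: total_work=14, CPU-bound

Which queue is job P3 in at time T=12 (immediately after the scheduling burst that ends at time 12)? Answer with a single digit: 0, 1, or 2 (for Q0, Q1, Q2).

Answer: 1

Derivation:
t=0-3: P1@Q0 runs 3, rem=3, quantum used, demote→Q1. Q0=[P2,P3] Q1=[P1] Q2=[]
t=3-6: P2@Q0 runs 3, rem=8, quantum used, demote→Q1. Q0=[P3] Q1=[P1,P2] Q2=[]
t=6-9: P3@Q0 runs 3, rem=11, quantum used, demote→Q1. Q0=[] Q1=[P1,P2,P3] Q2=[]
t=9-12: P1@Q1 runs 3, rem=0, completes. Q0=[] Q1=[P2,P3] Q2=[]
t=12-16: P2@Q1 runs 4, rem=4, quantum used, demote→Q2. Q0=[] Q1=[P3] Q2=[P2]
t=16-20: P3@Q1 runs 4, rem=7, quantum used, demote→Q2. Q0=[] Q1=[] Q2=[P2,P3]
t=20-24: P2@Q2 runs 4, rem=0, completes. Q0=[] Q1=[] Q2=[P3]
t=24-31: P3@Q2 runs 7, rem=0, completes. Q0=[] Q1=[] Q2=[]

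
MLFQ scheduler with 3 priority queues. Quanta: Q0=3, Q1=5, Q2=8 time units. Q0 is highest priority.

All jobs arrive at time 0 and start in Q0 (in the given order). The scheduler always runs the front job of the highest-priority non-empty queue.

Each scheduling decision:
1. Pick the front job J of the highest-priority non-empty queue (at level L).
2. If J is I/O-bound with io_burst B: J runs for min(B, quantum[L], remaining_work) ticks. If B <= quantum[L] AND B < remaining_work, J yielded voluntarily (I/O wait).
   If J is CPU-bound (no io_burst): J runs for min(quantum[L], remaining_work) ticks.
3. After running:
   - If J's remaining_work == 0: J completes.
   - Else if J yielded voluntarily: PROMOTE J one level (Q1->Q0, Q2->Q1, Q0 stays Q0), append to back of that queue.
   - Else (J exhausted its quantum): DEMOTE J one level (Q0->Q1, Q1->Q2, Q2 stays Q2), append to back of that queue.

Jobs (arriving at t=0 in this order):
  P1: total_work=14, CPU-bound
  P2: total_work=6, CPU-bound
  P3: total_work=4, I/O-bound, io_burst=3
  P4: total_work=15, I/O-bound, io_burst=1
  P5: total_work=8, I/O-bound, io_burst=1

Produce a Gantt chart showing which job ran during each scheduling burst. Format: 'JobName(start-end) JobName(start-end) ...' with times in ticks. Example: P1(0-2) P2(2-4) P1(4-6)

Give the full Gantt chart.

t=0-3: P1@Q0 runs 3, rem=11, quantum used, demote→Q1. Q0=[P2,P3,P4,P5] Q1=[P1] Q2=[]
t=3-6: P2@Q0 runs 3, rem=3, quantum used, demote→Q1. Q0=[P3,P4,P5] Q1=[P1,P2] Q2=[]
t=6-9: P3@Q0 runs 3, rem=1, I/O yield, promote→Q0. Q0=[P4,P5,P3] Q1=[P1,P2] Q2=[]
t=9-10: P4@Q0 runs 1, rem=14, I/O yield, promote→Q0. Q0=[P5,P3,P4] Q1=[P1,P2] Q2=[]
t=10-11: P5@Q0 runs 1, rem=7, I/O yield, promote→Q0. Q0=[P3,P4,P5] Q1=[P1,P2] Q2=[]
t=11-12: P3@Q0 runs 1, rem=0, completes. Q0=[P4,P5] Q1=[P1,P2] Q2=[]
t=12-13: P4@Q0 runs 1, rem=13, I/O yield, promote→Q0. Q0=[P5,P4] Q1=[P1,P2] Q2=[]
t=13-14: P5@Q0 runs 1, rem=6, I/O yield, promote→Q0. Q0=[P4,P5] Q1=[P1,P2] Q2=[]
t=14-15: P4@Q0 runs 1, rem=12, I/O yield, promote→Q0. Q0=[P5,P4] Q1=[P1,P2] Q2=[]
t=15-16: P5@Q0 runs 1, rem=5, I/O yield, promote→Q0. Q0=[P4,P5] Q1=[P1,P2] Q2=[]
t=16-17: P4@Q0 runs 1, rem=11, I/O yield, promote→Q0. Q0=[P5,P4] Q1=[P1,P2] Q2=[]
t=17-18: P5@Q0 runs 1, rem=4, I/O yield, promote→Q0. Q0=[P4,P5] Q1=[P1,P2] Q2=[]
t=18-19: P4@Q0 runs 1, rem=10, I/O yield, promote→Q0. Q0=[P5,P4] Q1=[P1,P2] Q2=[]
t=19-20: P5@Q0 runs 1, rem=3, I/O yield, promote→Q0. Q0=[P4,P5] Q1=[P1,P2] Q2=[]
t=20-21: P4@Q0 runs 1, rem=9, I/O yield, promote→Q0. Q0=[P5,P4] Q1=[P1,P2] Q2=[]
t=21-22: P5@Q0 runs 1, rem=2, I/O yield, promote→Q0. Q0=[P4,P5] Q1=[P1,P2] Q2=[]
t=22-23: P4@Q0 runs 1, rem=8, I/O yield, promote→Q0. Q0=[P5,P4] Q1=[P1,P2] Q2=[]
t=23-24: P5@Q0 runs 1, rem=1, I/O yield, promote→Q0. Q0=[P4,P5] Q1=[P1,P2] Q2=[]
t=24-25: P4@Q0 runs 1, rem=7, I/O yield, promote→Q0. Q0=[P5,P4] Q1=[P1,P2] Q2=[]
t=25-26: P5@Q0 runs 1, rem=0, completes. Q0=[P4] Q1=[P1,P2] Q2=[]
t=26-27: P4@Q0 runs 1, rem=6, I/O yield, promote→Q0. Q0=[P4] Q1=[P1,P2] Q2=[]
t=27-28: P4@Q0 runs 1, rem=5, I/O yield, promote→Q0. Q0=[P4] Q1=[P1,P2] Q2=[]
t=28-29: P4@Q0 runs 1, rem=4, I/O yield, promote→Q0. Q0=[P4] Q1=[P1,P2] Q2=[]
t=29-30: P4@Q0 runs 1, rem=3, I/O yield, promote→Q0. Q0=[P4] Q1=[P1,P2] Q2=[]
t=30-31: P4@Q0 runs 1, rem=2, I/O yield, promote→Q0. Q0=[P4] Q1=[P1,P2] Q2=[]
t=31-32: P4@Q0 runs 1, rem=1, I/O yield, promote→Q0. Q0=[P4] Q1=[P1,P2] Q2=[]
t=32-33: P4@Q0 runs 1, rem=0, completes. Q0=[] Q1=[P1,P2] Q2=[]
t=33-38: P1@Q1 runs 5, rem=6, quantum used, demote→Q2. Q0=[] Q1=[P2] Q2=[P1]
t=38-41: P2@Q1 runs 3, rem=0, completes. Q0=[] Q1=[] Q2=[P1]
t=41-47: P1@Q2 runs 6, rem=0, completes. Q0=[] Q1=[] Q2=[]

Answer: P1(0-3) P2(3-6) P3(6-9) P4(9-10) P5(10-11) P3(11-12) P4(12-13) P5(13-14) P4(14-15) P5(15-16) P4(16-17) P5(17-18) P4(18-19) P5(19-20) P4(20-21) P5(21-22) P4(22-23) P5(23-24) P4(24-25) P5(25-26) P4(26-27) P4(27-28) P4(28-29) P4(29-30) P4(30-31) P4(31-32) P4(32-33) P1(33-38) P2(38-41) P1(41-47)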